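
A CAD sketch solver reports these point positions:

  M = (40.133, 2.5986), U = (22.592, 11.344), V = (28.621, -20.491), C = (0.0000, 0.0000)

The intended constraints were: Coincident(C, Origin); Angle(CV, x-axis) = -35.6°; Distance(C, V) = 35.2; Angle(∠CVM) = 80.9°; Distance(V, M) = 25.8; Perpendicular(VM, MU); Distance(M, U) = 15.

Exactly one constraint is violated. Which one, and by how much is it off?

Distance(M, U) = 15 — off by 4.60.

C = (0.00, 0.00) ✓; CV at -35.60° ✓; |CV| = 35.20 ✓; ∠CVM = 80.90° ✓; |VM| = 25.80 ✓; ∠(VM, MU) = 90.00° ✓; |MU| = 19.60 ✗.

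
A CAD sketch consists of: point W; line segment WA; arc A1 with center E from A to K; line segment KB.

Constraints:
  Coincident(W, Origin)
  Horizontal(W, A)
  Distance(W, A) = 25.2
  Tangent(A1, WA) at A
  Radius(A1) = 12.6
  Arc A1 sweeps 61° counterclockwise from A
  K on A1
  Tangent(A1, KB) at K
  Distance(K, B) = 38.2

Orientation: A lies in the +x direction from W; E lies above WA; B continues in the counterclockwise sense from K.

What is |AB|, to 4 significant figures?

49.65

W is at the origin; WA is horizontal with |WA| = 25.2 and A on the +x side, so A = (25.20, 0.000). The tangent condition forces EA to be normal to WA, so E = A + (0, 12.6) = (25.20, 12.60). On A1, A sits at bearing -90° from E; a 61° counterclockwise sweep puts K at bearing -29°, so K = E + 12.6·(cos -29°, sin -29°) = (36.22, 6.491). Since A1 is tangent to KB there, EK ⟂ KB, so KB runs along (−sin -29°, cos -29°); with |KB| = 38.2, B = (54.74, 39.90). Then |AB| = |B − A| = 49.65.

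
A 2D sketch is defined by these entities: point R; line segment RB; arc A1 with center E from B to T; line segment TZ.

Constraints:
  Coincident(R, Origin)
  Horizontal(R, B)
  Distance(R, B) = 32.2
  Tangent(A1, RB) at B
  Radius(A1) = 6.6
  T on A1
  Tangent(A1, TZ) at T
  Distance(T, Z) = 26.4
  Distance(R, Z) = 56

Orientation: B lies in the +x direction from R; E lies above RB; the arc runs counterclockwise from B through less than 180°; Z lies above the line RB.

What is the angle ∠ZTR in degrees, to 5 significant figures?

117.89°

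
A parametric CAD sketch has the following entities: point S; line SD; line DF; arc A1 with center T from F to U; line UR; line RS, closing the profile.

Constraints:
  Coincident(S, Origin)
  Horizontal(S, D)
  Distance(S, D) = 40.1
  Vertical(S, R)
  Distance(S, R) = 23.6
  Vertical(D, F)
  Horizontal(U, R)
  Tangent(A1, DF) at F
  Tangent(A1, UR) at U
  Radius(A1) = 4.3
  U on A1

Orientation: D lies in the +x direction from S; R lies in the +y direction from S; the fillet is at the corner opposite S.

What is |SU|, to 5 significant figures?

42.879

S is at the origin; SD is horizontal with |SD| = 40.1 and D on the +x side, so D = (40.100, 0.0000). S and R share the same x with |SR| = 23.6 and R on the +y side, so R = (0.0000, 23.600). The virtual corner opposite S is at (40.100, 23.600). The tangent condition forces TF to be normal to DF and since A1 is tangent to UR there, TU ⟂ UR, with radius 4.3, so the center T sits 4.3 in from both sides at T = (35.800, 19.300). That places the tangent points at F = (40.100, 19.300) on DF and U = (35.800, 23.600) on UR. Then |SU| = |U − S| = 42.879.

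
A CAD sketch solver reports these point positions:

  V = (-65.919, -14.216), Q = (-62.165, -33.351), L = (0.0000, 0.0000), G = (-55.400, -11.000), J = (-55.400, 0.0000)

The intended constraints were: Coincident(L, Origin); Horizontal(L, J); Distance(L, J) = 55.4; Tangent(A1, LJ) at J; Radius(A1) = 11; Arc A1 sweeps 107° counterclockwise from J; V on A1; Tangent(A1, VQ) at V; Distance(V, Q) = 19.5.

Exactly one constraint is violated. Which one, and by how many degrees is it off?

Tangent(A1, VQ) at V — off by 5.90°.

L = (0.00, 0.00) ✓; L.y = 0.00, J.y = 0.00 ✓; |LJ| = 55.40 ✓; ∠(GJ, JL) = 90.00° ✓; |GJ| = 11.00 ✓; bearing(G→V) − bearing(G→J) = 107.0° ✓; |GV| = 11.00 ✓; ∠(GV, VQ) = 95.90° ✗; |VQ| = 19.50 ✓.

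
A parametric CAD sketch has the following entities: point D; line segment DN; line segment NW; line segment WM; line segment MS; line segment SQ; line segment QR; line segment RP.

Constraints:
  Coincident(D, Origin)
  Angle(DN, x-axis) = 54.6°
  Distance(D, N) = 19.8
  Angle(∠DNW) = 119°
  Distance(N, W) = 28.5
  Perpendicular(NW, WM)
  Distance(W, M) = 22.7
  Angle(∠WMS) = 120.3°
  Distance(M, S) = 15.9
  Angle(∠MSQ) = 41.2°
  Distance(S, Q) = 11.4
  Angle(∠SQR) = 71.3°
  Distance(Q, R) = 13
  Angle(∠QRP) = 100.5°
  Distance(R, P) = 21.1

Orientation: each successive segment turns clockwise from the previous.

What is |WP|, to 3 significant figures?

47.5

D is at the origin; DN runs at 54.6° with length 19.8, so N = (11.5, 16.1). ∠DNW = 119.0° gives NW at -6.40° from the x-axis; with |NW| = 28.5, W = (39.8, 13.0). NW ⟂ WM, so WM runs at -96.4°; with |WM| = 22.7, M = (37.3, -9.60). ∠WMS = 120.3° gives MS at -156° from the x-axis; with |MS| = 15.9, S = (22.7, -16.0). ∠MSQ = 41.2° gives SQ at 65.1° from the x-axis; with |SQ| = 11.4, Q = (27.5, -5.70). ∠SQR = 71.3° gives QR at -43.6° from the x-axis; with |QR| = 13.0, R = (36.9, -14.7). ∠QRP = 100.5° gives RP at -123° from the x-axis; with |RP| = 21.1, P = (25.4, -32.3). Then |WP| = |P − W| = 47.5.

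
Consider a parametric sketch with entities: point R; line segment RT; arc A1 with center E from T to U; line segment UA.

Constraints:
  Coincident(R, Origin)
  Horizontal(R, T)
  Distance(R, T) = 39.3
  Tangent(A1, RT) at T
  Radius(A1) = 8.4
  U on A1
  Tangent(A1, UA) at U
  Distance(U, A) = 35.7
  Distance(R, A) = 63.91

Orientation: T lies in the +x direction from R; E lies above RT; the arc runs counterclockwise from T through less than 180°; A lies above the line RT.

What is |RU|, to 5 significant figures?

48.499

Checks: ∠(ET, TR) = 90.00° ✓; |ET| = 8.400 ✓; |EU| = 8.400 ✓; ∠(EU, UA) = 90.00° ✓; |UA| = 35.70 ✓; |RA| = 63.91 ✓.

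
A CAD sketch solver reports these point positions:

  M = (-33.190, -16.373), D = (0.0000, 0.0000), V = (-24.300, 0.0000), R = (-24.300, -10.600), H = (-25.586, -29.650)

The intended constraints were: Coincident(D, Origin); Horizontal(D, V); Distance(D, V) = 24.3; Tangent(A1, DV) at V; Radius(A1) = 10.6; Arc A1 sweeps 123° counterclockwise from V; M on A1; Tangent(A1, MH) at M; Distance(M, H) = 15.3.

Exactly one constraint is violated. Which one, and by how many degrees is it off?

Tangent(A1, MH) at M — off by 3.20°.

D = (0.00, 0.00) ✓; D.y = 0.00, V.y = 0.00 ✓; |DV| = 24.30 ✓; ∠(RV, VD) = 90.00° ✓; |RV| = 10.60 ✓; bearing(R→M) − bearing(R→V) = 123.0° ✓; |RM| = 10.60 ✓; ∠(RM, MH) = 93.20° ✗; |MH| = 15.30 ✓.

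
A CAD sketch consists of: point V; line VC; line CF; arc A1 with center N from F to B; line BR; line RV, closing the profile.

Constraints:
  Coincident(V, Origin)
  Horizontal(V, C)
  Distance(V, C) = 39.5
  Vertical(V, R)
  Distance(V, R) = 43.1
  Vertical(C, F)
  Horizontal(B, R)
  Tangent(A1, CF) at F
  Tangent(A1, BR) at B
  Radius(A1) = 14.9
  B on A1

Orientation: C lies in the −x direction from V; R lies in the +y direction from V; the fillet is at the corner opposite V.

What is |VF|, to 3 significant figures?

48.5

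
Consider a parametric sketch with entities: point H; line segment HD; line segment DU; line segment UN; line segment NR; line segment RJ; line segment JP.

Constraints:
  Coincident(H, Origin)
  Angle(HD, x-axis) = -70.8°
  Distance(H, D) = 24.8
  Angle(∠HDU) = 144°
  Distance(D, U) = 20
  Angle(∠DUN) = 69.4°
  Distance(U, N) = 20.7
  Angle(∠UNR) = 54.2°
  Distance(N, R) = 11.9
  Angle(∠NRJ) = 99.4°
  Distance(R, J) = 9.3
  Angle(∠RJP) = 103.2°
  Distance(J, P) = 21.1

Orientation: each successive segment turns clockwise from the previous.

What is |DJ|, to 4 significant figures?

13.30

∠UNR = 54.2° gives NR at 16.80° from the x-axis; with |NR| = 11.9, R = (-2.677, -26.55). ∠NRJ = 99.4° gives RJ at -63.80° from the x-axis; with |RJ| = 9.3, J = (1.429, -34.90). Then |DJ| = |J − D| = 13.30.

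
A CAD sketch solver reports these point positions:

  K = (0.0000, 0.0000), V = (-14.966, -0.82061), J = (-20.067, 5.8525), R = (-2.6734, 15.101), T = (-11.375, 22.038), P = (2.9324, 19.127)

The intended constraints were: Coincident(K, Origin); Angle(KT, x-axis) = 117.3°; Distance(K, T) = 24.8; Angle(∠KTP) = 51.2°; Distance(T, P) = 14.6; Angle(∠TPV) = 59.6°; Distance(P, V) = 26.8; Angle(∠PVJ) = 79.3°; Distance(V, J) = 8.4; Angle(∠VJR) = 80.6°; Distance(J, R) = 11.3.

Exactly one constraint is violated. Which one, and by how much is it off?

Distance(J, R) = 11.3 — off by 8.40.

K = (0.00, 0.00) ✓; KT at 117.3° ✓; |KT| = 24.80 ✓; ∠KTP = 51.20° ✓; |TP| = 14.60 ✓; ∠TPV = 59.60° ✓; |PV| = 26.80 ✓; ∠PVJ = 79.30° ✓; |VJ| = 8.399 ✓; ∠VJR = 80.61° ✓; |JR| = 19.70 ✗.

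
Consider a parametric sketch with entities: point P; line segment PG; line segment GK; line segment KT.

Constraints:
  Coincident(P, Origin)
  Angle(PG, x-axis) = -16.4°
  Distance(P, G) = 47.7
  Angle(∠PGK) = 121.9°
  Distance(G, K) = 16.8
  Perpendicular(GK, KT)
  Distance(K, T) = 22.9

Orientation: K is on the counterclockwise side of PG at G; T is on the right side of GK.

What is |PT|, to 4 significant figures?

76.05

∠PGK = 121.9°, so GK runs at -16.4° + (180° − 121.9°) = 41.70° from the x-axis; with |GK| = 16.8, K = G + 16.8·(cos 41.70°, sin 41.70°) = (58.30, -2.292). The perpendicularity gives KT at right angles to GK; with |KT| = 22.9 on the right of GK, T = K + 22.9·(0.6652, -0.7466) = (73.54, -19.39). Then |PT| = |T − P| = 76.05.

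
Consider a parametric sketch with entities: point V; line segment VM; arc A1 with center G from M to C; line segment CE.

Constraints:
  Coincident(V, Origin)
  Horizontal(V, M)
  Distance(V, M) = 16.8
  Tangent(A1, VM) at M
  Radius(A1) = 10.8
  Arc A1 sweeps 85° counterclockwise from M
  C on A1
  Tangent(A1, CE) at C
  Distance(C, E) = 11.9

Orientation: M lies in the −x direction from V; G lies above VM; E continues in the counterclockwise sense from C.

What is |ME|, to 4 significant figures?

24.71

V is at the origin; VM is horizontal with |VM| = 16.8 and M on the −x side, so M = (-16.80, 0.000). Tangency of A1 to VM means the radius GM is perpendicular to VM, so G = M + (0, 10.8) = (-16.80, 10.80). On A1, M sits at bearing -90° from G; an 85° counterclockwise sweep puts C at bearing -5°, so C = G + 10.8·(cos -5°, sin -5°) = (-6.041, 9.859). Tangency of A1 to CE means the radius GC is perpendicular to CE, so CE runs along (−sin -5°, cos -5°); with |CE| = 11.9, E = (-5.004, 21.71). Then |ME| = |E − M| = 24.71.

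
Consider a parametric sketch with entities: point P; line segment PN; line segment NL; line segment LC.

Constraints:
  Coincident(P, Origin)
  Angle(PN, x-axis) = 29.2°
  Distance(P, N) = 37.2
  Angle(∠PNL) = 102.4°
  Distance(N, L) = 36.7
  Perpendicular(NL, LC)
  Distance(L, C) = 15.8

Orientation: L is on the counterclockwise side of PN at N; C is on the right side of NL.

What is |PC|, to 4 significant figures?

68.66

P is at the origin; PN runs at 29.2° with length 37.2, so N = 37.2·(cos 29.2°, sin 29.2°) = (32.47, 18.15). ∠PNL = 102.4°, so NL runs at 29.2° + (180° − 102.4°) = 106.8° from the x-axis; with |NL| = 36.7, L = N + 36.7·(cos 106.8°, sin 106.8°) = (21.87, 53.28). NL ⟂ LC; with |LC| = 15.8 on the right of NL, C = L + 15.8·(0.9573, 0.2890) = (36.99, 57.85). Then |PC| = |C − P| = 68.66.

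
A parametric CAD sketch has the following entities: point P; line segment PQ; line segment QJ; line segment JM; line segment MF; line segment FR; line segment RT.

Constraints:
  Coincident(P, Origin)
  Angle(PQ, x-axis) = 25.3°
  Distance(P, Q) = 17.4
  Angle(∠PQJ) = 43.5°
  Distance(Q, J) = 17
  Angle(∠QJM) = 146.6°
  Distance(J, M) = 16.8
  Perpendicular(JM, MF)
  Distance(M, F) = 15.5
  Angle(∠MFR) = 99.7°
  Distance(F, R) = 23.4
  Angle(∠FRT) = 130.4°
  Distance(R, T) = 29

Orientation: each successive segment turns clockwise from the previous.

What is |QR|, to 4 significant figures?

12.83

JM ⟂ MF, so MF runs at 125.4°; with |MF| = 15.5, F = (-13.09, -5.511). ∠MFR = 99.7° gives FR at 45.10° from the x-axis; with |FR| = 23.4, R = (3.428, 11.06). Then |QR| = |R − Q| = 12.83.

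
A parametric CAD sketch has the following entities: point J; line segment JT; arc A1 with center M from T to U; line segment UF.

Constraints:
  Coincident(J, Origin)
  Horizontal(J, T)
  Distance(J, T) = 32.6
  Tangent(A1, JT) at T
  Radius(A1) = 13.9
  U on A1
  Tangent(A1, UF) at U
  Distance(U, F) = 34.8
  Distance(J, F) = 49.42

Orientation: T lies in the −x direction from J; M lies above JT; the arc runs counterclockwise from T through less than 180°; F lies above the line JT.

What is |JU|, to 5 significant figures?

22.524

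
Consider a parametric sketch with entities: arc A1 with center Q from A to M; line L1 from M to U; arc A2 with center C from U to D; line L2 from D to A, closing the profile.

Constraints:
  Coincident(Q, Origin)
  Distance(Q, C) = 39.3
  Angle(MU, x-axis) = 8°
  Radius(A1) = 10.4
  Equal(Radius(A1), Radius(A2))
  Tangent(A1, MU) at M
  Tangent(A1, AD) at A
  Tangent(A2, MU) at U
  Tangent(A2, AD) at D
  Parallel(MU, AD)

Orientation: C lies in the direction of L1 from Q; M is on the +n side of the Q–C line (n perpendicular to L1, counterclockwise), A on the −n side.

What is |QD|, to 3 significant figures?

40.7

The slot axis is L1's direction at 8.0°, so u = (cos 8.0°, sin 8.0°) = (0.990, 0.139) and n = (−sin 8.0°, cos 8.0°) = (-0.139, 0.990). Q is at the origin and C lies 39.3 along u from Q, so C = 39.3·u = (38.9, 5.47). Tangency of A1 to both parallel lines with radius 10.4 puts M and A at Q ± 10.4·n: M = (-1.45, 10.3), A = (1.45, -10.3). Equal radii place U and D the same way about C: U = C + 10.4·n = (37.5, 15.8), D = C − 10.4·n = (40.4, -4.83). Then |QD| = |D − Q| = 40.7.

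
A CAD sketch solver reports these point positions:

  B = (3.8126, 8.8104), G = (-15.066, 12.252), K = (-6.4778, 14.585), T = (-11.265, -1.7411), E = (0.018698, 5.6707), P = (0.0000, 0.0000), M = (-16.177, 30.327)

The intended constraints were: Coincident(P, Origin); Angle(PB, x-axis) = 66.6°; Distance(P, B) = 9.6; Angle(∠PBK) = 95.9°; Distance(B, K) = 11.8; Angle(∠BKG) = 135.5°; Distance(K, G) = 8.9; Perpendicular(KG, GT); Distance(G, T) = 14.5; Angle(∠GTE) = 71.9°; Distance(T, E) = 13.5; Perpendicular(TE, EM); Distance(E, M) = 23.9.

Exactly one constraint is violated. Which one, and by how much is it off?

Distance(E, M) = 23.9 — off by 5.60.

P = (0.00, 0.00) ✓; PB at 66.60° ✓; |PB| = 9.600 ✓; ∠PBK = 95.90° ✓; |BK| = 11.80 ✓; ∠BKG = 135.5° ✓; |KG| = 8.899 ✓; ∠(KG, GT) = 90.00° ✓; |GT| = 14.50 ✓; ∠GTE = 71.90° ✓; |TE| = 13.50 ✓; ∠(TE, EM) = 90.00° ✓; |EM| = 29.50 ✗.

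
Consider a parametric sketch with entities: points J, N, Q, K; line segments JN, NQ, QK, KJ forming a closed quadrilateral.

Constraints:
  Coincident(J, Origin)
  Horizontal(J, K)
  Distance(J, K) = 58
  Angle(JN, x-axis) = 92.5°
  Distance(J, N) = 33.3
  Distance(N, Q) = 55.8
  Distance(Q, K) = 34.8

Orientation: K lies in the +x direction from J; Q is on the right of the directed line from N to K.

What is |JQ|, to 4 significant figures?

30.51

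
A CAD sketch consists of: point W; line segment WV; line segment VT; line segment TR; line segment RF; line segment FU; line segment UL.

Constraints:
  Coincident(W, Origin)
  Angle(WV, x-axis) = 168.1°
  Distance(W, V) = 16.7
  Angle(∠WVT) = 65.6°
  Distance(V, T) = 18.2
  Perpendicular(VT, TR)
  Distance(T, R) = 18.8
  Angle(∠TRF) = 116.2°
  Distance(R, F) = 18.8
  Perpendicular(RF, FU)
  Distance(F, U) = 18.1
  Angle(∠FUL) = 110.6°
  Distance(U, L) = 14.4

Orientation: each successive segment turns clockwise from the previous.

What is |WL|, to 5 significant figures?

15.300

W is at the origin; WV runs at 168.1° with length 16.7, so V = (-16.341, 3.4436). ∠WVT = 65.6° gives VT at 53.700° from the x-axis; with |VT| = 18.2, T = (-5.5665, 18.112). VT is perpendicular to TR, so TR runs at -36.300°; with |TR| = 18.8, R = (9.5850, 6.9817). ∠TRF = 116.2° gives RF at -100.10° from the x-axis; with |RF| = 18.8, F = (6.2881, -11.527). The perpendicularity gives FU at right angles to RF, so FU runs at 169.90°; with |FU| = 18.1, U = (-11.531, -8.3529). ∠FUL = 110.6° gives UL at 100.50° from the x-axis; with |UL| = 14.4, L = (-14.156, 5.8060). Then |WL| = |L − W| = 15.300.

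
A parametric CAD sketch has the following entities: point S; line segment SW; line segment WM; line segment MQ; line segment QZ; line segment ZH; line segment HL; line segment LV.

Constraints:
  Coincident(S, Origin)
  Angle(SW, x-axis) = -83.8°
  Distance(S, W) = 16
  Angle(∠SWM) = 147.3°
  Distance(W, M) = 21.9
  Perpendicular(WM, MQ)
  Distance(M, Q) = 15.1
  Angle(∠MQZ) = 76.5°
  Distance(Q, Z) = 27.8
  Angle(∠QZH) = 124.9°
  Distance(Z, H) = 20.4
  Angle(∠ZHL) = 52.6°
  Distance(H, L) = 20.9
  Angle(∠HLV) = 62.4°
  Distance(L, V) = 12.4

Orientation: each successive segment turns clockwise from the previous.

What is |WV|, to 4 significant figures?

4.479

S is at the origin; SW runs at -83.8° with length 16.0, so W = (1.728, -15.91). ∠SWM = 147.3° gives WM at -116.5° from the x-axis; with |WM| = 21.9, M = (-8.044, -35.51). WM is perpendicular to MQ, so MQ runs at 153.5°; with |MQ| = 15.1, Q = (-21.56, -28.77). ∠MQZ = 76.5° gives QZ at 50.00° from the x-axis; with |QZ| = 27.8, Z = (-3.688, -7.472). ∠QZH = 124.9° gives ZH at -5.100° from the x-axis; with |ZH| = 20.4, H = (16.63, -9.285). ∠ZHL = 52.6° gives HL at -132.5° from the x-axis; with |HL| = 20.9, L = (2.512, -24.69). ∠HLV = 62.4° gives LV at 109.9° from the x-axis; with |LV| = 12.4, V = (-1.709, -13.03). Then |WV| = |V − W| = 4.479.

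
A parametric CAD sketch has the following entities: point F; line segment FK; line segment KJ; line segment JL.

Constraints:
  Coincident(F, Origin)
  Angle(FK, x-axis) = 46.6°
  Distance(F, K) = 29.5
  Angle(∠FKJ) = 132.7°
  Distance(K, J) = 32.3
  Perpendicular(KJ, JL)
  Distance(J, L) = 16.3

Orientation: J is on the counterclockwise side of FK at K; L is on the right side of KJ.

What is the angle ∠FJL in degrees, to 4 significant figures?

112.5°

F is at the origin; FK runs at 46.6° with length 29.5, so K = 29.5·(cos 46.6°, sin 46.6°) = (20.27, 21.43). ∠FKJ = 132.7°, so KJ runs at 46.6° + (180° − 132.7°) = 93.90° from the x-axis; with |KJ| = 32.3, J = K + 32.3·(cos 93.90°, sin 93.90°) = (18.07, 53.66). KJ is perpendicular to JL; with |JL| = 16.3 on the right of KJ, L = J + 16.3·(0.9977, 0.06802) = (34.33, 54.77). Then cos ∠FJL = JF·JL / (|JF||JL|), giving 112.5°.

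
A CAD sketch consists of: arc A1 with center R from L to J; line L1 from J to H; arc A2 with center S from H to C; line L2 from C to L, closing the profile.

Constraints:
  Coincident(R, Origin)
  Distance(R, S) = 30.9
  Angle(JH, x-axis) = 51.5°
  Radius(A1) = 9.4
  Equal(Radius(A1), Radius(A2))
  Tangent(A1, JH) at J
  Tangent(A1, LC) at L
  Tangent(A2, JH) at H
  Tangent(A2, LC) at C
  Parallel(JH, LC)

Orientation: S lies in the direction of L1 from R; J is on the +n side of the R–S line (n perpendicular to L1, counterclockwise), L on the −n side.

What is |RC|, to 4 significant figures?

32.30

The slot axis is L1's direction at 51.5°, so u = (cos 51.5°, sin 51.5°) = (0.6225, 0.7826) and n = (−sin 51.5°, cos 51.5°) = (-0.7826, 0.6225). R is at the origin and S lies 30.9 along u from R, so S = 30.9·u = (19.24, 24.18). Tangency of A1 to both parallel lines with radius 9.4 puts J and L at R ± 9.4·n: J = (-7.357, 5.852), L = (7.357, -5.852). Equal radii place H and C the same way about S: H = S + 9.4·n = (11.88, 30.03), C = S − 9.4·n = (26.59, 18.33). Then |RC| = |C − R| = 32.30.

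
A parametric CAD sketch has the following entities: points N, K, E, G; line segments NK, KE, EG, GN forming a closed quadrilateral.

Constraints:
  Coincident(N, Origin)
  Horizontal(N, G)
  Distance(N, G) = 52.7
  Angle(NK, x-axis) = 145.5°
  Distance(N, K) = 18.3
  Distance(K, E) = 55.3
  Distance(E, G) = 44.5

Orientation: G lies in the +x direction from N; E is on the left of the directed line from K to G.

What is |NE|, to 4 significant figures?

50.74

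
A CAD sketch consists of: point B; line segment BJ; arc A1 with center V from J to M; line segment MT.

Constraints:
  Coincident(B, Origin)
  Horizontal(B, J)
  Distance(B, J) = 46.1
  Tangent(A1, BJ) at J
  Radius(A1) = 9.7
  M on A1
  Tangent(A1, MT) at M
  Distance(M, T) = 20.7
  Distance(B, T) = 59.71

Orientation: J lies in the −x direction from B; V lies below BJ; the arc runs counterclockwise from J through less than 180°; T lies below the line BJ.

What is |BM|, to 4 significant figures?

56.80

B is at the origin; B and J share the same y with |BJ| = 46.1 and J on the −x side, so J = (-46.10, 0.000). The tangent condition forces VJ to be normal to BJ, so V = J + (0, -9.7) = (-46.10, -9.700). Since VM ⟂ MT (tangency), |VT| = √(9.7² + 20.7²) = 22.86 regardless of where M sits on A1. So T lies on both circle(B, 59.71) and circle(V, 22.86); the below-BJ intersection is T = (-50.30, -32.17). M is the foot of the tangent from T: M = (-55.49, -12.13).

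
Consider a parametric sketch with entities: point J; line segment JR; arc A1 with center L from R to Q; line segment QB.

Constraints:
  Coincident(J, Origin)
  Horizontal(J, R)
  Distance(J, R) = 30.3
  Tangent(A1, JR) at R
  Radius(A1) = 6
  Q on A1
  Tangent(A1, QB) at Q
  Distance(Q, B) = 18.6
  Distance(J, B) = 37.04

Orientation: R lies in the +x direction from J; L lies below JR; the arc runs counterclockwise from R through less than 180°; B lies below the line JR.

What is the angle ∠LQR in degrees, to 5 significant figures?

40.809°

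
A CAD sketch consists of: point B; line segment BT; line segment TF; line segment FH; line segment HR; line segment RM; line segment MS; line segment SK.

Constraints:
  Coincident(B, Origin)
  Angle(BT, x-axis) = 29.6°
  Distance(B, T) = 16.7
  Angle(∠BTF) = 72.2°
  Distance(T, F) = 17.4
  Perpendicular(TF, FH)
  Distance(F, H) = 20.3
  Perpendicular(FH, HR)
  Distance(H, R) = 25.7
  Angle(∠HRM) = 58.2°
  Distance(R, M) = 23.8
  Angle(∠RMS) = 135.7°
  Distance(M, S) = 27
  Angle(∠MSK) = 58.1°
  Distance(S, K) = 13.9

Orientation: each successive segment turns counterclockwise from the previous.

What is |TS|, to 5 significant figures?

31.119

∠HRM = 58.2° gives RM at 79.200° from the x-axis; with |RM| = 23.8, M = (11.349, 11.066). ∠RMS = 135.7° gives MS at 123.50° from the x-axis; with |MS| = 27.0, S = (-3.5530, 33.581). Then |TS| = |S − T| = 31.119.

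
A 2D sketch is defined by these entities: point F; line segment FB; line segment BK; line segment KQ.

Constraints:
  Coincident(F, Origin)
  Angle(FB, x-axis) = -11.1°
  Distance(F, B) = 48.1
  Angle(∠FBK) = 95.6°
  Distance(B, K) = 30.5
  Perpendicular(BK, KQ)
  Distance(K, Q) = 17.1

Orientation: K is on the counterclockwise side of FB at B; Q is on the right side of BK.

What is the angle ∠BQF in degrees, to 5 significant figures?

32.279°

F is at the origin; FB runs at -11.1° with length 48.1, so B = 48.1·(cos -11.1°, sin -11.1°) = (47.200, -9.2603). ∠FBK = 95.6°, so BK runs at -11.1° + (180° − 95.6°) = 73.300° from the x-axis; with |BK| = 30.5, K = B + 30.5·(cos 73.300°, sin 73.300°) = (55.965, 19.953). The perpendicularity gives KQ at right angles to BK; with |KQ| = 17.1 on the right of BK, Q = K + 17.1·(0.95782, -0.28736) = (72.343, 15.039). Then cos ∠BQF = QB·QF / (|QB||QF|), giving 32.279°.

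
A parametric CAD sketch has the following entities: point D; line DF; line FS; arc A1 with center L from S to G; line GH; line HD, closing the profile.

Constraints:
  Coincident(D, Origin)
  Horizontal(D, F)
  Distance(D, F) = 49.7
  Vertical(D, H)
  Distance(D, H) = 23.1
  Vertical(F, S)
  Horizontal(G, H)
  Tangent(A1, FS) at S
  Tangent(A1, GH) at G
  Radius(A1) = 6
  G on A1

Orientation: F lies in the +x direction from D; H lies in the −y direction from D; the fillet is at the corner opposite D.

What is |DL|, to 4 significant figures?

46.93

D is at the origin; DF is horizontal with |DF| = 49.7 and F on the +x side, so F = (49.70, 0.000). DH is vertical with |DH| = 23.1 and H on the −y side, so H = (0.000, -23.10). The virtual corner opposite D is at (49.70, -23.10). A1 meets FS tangentially, so LS is at right angles to FS and A1 meets GH tangentially, so LG is at right angles to GH, with radius 6.0, so the center L sits 6.0 in from both sides at L = (43.70, -17.10). Then |DL| = |L − D| = 46.93.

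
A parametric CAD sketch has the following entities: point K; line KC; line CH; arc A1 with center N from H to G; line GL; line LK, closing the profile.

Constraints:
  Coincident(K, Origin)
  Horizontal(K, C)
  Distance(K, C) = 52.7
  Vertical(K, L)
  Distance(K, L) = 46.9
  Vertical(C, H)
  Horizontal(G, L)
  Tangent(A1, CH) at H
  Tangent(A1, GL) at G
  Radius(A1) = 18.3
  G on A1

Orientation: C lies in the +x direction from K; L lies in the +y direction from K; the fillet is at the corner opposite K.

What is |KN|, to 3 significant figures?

44.7

K is at the origin; K and C share the same y with |KC| = 52.7 and C on the +x side, so C = (52.7, 0.00). KL is vertical with |KL| = 46.9 and L on the +y side, so L = (0.00, 46.9). The virtual corner opposite K is at (52.7, 46.9). The tangent condition forces NH to be normal to CH and the tangent condition forces NG to be normal to GL, with radius 18.3, so the center N sits 18.3 in from both sides at N = (34.4, 28.6). Then |KN| = |N − K| = 44.7.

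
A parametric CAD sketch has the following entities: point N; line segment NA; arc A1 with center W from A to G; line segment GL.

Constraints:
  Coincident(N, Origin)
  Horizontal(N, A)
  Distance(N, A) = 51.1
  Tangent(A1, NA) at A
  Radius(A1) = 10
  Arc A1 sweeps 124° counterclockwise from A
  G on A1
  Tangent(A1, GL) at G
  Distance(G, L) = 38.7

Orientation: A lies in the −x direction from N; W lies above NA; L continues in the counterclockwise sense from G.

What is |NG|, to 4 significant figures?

45.56

Tangency of A1 to NA means the radius WA is perpendicular to NA, so W = A + (0, 10) = (-51.10, 10.00). On A1, A sits at bearing -90° from W; a 124° counterclockwise sweep puts G at bearing 34°, so G = W + 10.0·(cos 34°, sin 34°) = (-42.81, 15.59). Then |NG| = |G − N| = 45.56.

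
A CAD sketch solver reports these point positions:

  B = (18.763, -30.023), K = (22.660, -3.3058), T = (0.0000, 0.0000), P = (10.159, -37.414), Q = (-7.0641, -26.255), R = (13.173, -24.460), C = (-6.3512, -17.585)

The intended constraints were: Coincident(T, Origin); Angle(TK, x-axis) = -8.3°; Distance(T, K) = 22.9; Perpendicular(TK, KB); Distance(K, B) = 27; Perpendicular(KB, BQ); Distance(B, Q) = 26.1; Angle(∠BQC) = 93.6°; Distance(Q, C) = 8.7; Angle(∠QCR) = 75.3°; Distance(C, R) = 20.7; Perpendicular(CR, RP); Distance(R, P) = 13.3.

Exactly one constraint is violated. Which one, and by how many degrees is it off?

Perpendicular(CR, RP) — off by 6.30°.

T = (0.00, 0.00) ✓; TK at -8.300° ✓; |TK| = 22.90 ✓; ∠(TK, KB) = 90.00° ✓; |KB| = 27.00 ✓; ∠(KB, BQ) = 90.00° ✓; |BQ| = 26.10 ✓; ∠BQC = 93.60° ✓; |QC| = 8.699 ✓; ∠QCR = 75.30° ✓; |CR| = 20.70 ✓; ∠(CR, RP) = 83.70° ✗; |RP| = 13.30 ✓.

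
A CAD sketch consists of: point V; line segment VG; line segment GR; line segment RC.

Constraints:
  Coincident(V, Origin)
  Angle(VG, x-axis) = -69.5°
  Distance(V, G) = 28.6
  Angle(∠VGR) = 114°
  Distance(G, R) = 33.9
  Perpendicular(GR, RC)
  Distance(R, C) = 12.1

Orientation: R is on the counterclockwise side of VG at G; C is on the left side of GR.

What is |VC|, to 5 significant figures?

47.644

V is at the origin; VG runs at -69.5° with length 28.6, so G = 28.6·(cos -69.5°, sin -69.5°) = (10.016, -26.789). ∠VGR = 114.0°, so GR runs at -69.5° + (180° − 114.0°) = -3.5000° from the x-axis; with |GR| = 33.9, R = G + 33.9·(cos -3.5000°, sin -3.5000°) = (43.853, -28.858). The perpendicularity gives RC at right angles to GR; with |RC| = 12.1 on the left of GR, C = R + 12.1·(0.061049, 0.99813) = (44.591, -16.781). Then |VC| = |C − V| = 47.644.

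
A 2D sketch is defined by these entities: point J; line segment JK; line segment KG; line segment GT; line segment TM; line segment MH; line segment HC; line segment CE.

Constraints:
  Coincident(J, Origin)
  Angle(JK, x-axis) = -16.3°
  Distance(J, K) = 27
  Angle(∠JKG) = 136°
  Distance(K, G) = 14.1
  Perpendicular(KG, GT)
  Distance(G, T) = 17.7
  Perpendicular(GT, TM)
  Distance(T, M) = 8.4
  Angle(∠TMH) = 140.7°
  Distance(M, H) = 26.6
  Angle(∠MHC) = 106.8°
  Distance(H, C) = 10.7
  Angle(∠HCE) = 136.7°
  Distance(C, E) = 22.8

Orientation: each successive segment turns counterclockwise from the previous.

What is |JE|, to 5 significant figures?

47.383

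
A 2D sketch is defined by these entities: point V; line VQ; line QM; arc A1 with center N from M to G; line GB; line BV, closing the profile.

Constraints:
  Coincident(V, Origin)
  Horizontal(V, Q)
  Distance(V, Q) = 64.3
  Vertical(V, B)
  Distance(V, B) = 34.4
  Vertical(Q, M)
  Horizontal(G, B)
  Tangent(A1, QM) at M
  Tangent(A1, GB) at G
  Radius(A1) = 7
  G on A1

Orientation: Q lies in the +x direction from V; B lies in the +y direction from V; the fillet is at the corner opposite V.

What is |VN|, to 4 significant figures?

63.51

V is at the origin; VQ is horizontal with |VQ| = 64.3 and Q on the +x side, so Q = (64.30, 0.000). V and B share the same x with |VB| = 34.4 and B on the +y side, so B = (0.000, 34.40). The virtual corner opposite V is at (64.30, 34.40). Tangency of A1 to QM means the radius NM is perpendicular to QM and since A1 is tangent to GB there, NG ⟂ GB, with radius 7.0, so the center N sits 7.0 in from both sides at N = (57.30, 27.40). Then |VN| = |N − V| = 63.51.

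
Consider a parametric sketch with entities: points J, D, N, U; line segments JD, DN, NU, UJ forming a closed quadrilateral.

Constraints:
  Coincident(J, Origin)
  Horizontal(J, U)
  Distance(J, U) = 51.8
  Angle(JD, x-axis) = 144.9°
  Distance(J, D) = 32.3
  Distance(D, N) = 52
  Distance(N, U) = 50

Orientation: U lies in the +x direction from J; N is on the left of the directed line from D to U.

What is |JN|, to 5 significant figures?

44.831

J is at the origin; J and U share the same y with |JU| = 51.8 and U in +x, so U = (51.8, 0). JD runs at 144.9° with |JD| = 32.3, so D = (-26.426, 18.573). N is determined by |DN| = 52.0 and |NU| = 50.0 together: it lies at the intersection of circle(D, 52.0) and circle(U, 50.0). With |DU| = 80.401, the foot of the radical line on DU is 41.469 from D and the perpendicular offset is √(52.0² − 41.469²) = 31.374. Taking the left-of-DU solution: N = (21.169, 39.519).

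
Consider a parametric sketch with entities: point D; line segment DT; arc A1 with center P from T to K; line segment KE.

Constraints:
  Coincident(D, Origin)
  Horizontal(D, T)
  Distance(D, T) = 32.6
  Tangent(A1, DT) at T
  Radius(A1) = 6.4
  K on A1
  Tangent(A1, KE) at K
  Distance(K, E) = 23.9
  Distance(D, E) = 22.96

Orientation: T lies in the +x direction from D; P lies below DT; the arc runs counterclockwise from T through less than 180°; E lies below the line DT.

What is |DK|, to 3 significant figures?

28.0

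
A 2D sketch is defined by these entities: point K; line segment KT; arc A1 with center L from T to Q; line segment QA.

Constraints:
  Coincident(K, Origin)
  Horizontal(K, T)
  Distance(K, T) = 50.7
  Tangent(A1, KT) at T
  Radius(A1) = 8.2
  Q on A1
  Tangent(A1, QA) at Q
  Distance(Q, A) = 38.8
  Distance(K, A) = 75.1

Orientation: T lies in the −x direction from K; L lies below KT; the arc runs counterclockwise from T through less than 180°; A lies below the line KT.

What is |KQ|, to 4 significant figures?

59.48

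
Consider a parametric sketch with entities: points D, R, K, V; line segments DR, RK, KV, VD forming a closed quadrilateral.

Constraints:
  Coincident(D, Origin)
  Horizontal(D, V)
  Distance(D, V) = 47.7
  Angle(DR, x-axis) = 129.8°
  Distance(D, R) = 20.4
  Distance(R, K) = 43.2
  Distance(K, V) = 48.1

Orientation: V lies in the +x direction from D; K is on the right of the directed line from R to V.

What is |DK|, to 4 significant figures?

23.95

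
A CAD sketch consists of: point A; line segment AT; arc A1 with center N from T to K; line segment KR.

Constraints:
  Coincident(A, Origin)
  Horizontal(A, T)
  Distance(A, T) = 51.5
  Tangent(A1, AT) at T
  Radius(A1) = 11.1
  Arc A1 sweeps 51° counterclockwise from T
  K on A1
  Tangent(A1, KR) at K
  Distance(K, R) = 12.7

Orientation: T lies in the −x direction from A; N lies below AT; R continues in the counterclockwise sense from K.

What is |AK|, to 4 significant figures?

60.27

A is at the origin; A and T share the same y with |AT| = 51.5 and T on the −x side, so T = (-51.50, 0.000). The tangent condition forces NT to be normal to AT, so N = T + (0, -11.1) = (-51.50, -11.10). On A1, T sits at bearing 90° from N; a 51° counterclockwise sweep puts K at bearing 141°, so K = N + 11.1·(cos 141°, sin 141°) = (-60.13, -4.115). Then |AK| = |K − A| = 60.27.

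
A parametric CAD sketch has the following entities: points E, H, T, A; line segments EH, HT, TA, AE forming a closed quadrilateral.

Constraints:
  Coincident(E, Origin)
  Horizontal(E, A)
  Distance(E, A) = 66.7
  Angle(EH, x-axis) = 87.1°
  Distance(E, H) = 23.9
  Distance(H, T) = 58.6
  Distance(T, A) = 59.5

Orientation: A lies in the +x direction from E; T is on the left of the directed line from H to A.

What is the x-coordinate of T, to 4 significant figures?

49.56

E is at the origin; EA is horizontal with |EA| = 66.7 and A in +x, so A = (66.7, 0). EH runs at 87.1° with |EH| = 23.9, so H = (1.209, 23.87). T is determined by |HT| = 58.6 and |TA| = 59.5 together: it lies at the intersection of circle(H, 58.6) and circle(A, 59.5). With |HA| = 69.71, the foot of the radical line on HA is 34.09 from H and the perpendicular offset is √(58.6² − 34.09²) = 47.66. Taking the left-of-HA solution: T = (49.56, 56.98).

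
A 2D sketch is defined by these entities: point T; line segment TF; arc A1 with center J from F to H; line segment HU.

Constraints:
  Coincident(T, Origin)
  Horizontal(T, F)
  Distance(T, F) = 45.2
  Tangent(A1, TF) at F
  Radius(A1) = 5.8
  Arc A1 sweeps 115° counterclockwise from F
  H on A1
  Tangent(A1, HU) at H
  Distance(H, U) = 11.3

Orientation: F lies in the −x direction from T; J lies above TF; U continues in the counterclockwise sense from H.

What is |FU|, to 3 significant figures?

18.5

T is at the origin; TF is horizontal with |TF| = 45.2 and F on the −x side, so F = (-45.2, 0.00). Since A1 is tangent to TF there, JF ⟂ TF, so J = F + (0, 5.8) = (-45.2, 5.80). On A1, F sits at bearing -90° from J; a 115° counterclockwise sweep puts H at bearing 25°, so H = J + 5.8·(cos 25°, sin 25°) = (-39.9, 8.25). The tangent condition forces JH to be normal to HU, so HU runs along (−sin 25°, cos 25°); with |HU| = 11.3, U = (-44.7, 18.5). Then |FU| = |U − F| = 18.5.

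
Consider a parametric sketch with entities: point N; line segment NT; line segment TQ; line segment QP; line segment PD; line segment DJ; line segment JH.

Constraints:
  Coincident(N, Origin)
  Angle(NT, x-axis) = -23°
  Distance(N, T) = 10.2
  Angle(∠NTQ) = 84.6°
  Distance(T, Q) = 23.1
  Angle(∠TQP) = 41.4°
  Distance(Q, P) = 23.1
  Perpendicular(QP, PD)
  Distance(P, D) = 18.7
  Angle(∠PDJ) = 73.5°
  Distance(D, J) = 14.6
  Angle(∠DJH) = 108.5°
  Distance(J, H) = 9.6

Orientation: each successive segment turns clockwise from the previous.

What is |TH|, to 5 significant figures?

13.407

N is at the origin; NT runs at -23.0° with length 10.2, so T = (9.3891, -3.9855). ∠NTQ = 84.6° gives TQ at -118.40° from the x-axis; with |TQ| = 23.1, Q = (-1.5978, -24.305). ∠TQP = 41.4° gives QP at 103.00° from the x-axis; with |QP| = 23.1, P = (-6.7941, -1.7974). QP is perpendicular to PD, so PD runs at 13.000°; with |PD| = 18.7, D = (11.427, 2.4092). ∠PDJ = 73.5° gives DJ at -93.500° from the x-axis; with |DJ| = 14.6, J = (10.535, -12.164). ∠DJH = 108.5° gives JH at -165.00° from the x-axis; with |JH| = 9.6, H = (1.2624, -14.648). Then |TH| = |H − T| = 13.407.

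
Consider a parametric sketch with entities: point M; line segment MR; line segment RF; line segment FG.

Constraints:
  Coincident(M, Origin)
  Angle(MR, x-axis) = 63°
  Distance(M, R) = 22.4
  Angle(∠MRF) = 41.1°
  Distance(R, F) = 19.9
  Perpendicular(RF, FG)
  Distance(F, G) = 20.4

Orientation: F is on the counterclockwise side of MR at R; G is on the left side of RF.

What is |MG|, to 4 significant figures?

6.428

M is at the origin; MR runs at 63.0° with length 22.4, so R = 22.4·(cos 63.0°, sin 63.0°) = (10.17, 19.96). ∠MRF = 41.1°, so RF runs at 63.0° + (180° − 41.1°) = 201.9° from the x-axis; with |RF| = 19.9, F = R + 19.9·(cos 201.9°, sin 201.9°) = (-8.295, 12.54). The perpendicularity gives FG at right angles to RF; with |FG| = 20.4 on the left of RF, G = F + 20.4·(0.3730, -0.9278) = (-0.6856, -6.392). Then |MG| = |G − M| = 6.428.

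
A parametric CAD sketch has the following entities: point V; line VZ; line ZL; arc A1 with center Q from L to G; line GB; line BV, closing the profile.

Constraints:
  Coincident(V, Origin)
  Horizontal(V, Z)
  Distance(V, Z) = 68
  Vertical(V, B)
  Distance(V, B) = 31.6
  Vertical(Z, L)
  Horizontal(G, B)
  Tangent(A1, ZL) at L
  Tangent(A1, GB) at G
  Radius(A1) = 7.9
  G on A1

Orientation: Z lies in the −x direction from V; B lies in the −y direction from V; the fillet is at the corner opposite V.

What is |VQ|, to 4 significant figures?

64.60

V and B share the same x with |VB| = 31.6 and B on the −y side, so B = (0.000, -31.60). The virtual corner opposite V is at (-68.00, -31.60). A1 meets ZL tangentially, so QL is at right angles to ZL and A1 meets GB tangentially, so QG is at right angles to GB, with radius 7.9, so the center Q sits 7.9 in from both sides at Q = (-60.10, -23.70). Then |VQ| = |Q − V| = 64.60.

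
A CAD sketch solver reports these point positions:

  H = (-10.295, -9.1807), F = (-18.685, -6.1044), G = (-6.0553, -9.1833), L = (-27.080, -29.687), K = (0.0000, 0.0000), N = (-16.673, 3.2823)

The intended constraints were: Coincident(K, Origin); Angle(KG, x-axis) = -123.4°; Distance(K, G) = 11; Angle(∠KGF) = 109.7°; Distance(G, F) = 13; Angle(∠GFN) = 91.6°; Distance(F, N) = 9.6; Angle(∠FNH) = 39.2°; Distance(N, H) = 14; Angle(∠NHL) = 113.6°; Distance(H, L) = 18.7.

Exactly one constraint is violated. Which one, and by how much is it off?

Distance(H, L) = 18.7 — off by 7.80.

K = (0.00, 0.00) ✓; KG at -123.4° ✓; |KG| = 11.00 ✓; ∠KGF = 109.7° ✓; |GF| = 13.00 ✓; ∠GFN = 91.60° ✓; |FN| = 9.600 ✓; ∠FNH = 39.20° ✓; |NH| = 14.00 ✓; ∠NHL = 113.6° ✓; |HL| = 26.50 ✗.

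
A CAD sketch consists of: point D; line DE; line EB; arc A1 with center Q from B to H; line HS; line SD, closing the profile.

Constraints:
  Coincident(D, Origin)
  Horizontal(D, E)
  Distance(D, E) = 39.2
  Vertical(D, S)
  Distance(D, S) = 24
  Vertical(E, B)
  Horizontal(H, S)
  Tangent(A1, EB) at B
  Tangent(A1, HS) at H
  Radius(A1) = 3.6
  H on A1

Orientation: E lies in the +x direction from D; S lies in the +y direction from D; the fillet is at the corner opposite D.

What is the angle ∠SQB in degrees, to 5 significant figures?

174.23°

The virtual corner opposite D is at (39.200, 24.000). A1 meets EB tangentially, so QB is at right angles to EB and A1 meets HS tangentially, so QH is at right angles to HS, with radius 3.6, so the center Q sits 3.6 in from both sides at Q = (35.600, 20.400). That places the tangent points at B = (39.200, 20.400) on EB and H = (35.600, 24.000) on HS. Then cos ∠SQB = QS·QB / (|QS||QB|), giving 174.23°.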